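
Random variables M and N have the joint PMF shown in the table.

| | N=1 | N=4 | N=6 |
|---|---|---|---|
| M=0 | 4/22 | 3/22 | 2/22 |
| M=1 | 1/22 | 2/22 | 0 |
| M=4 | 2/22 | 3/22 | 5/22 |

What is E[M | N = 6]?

P(N = 6) = 7/22.
Σ M·P over the event = 0·(2/22) + 4·(5/22) = 10/11.
E[M | N = 6] = (10/11) / (7/22) = 20/7.

20/7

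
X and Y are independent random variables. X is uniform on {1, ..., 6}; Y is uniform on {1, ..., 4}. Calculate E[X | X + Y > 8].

Outcomes with X + Y > 8: (5,4), (6,3), (6,4), each with probability 1/24.
E[X | X + Y > 8] = (5 + 6 + 6) / 3 = 17/3.

17/3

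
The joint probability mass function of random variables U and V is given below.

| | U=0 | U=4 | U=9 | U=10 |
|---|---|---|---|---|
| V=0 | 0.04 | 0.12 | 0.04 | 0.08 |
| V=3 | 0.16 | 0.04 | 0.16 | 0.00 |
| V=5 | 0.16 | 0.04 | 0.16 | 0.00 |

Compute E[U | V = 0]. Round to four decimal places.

P(V = 0) = 0.28.
Summing U·P(U=x,V=y) over the conditioning event gives 1.64.
E[U | V = 0] = (1.64) / (0.28) = 5.8571.

5.8571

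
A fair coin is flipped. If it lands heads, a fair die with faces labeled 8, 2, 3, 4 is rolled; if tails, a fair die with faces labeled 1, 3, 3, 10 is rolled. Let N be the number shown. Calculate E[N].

E[N | heads] = (8+2+3+4)/4 = 17/4.
E[N | tails] = (1+3+3+10)/4 = 17/4.
E[N] = (1/2)·(17/4) + (1/2)·(17/4) = 17/4.

17/4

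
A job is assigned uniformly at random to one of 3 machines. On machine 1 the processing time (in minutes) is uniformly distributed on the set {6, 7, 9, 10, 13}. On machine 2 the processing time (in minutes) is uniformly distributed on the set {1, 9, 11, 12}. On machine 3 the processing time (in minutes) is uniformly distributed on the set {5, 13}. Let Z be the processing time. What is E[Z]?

E[Z | machine 1] = (6+7+9+10+13)/5 = 9.
E[Z | machine 2] = (1+9+11+12)/4 = 33/4.
E[Z | machine 3] = (5+13)/2 = 9.
E[Z] = (1/3)·(9) + (1/3)·(33/4) + (1/3)·(9) = 35/4.

35/4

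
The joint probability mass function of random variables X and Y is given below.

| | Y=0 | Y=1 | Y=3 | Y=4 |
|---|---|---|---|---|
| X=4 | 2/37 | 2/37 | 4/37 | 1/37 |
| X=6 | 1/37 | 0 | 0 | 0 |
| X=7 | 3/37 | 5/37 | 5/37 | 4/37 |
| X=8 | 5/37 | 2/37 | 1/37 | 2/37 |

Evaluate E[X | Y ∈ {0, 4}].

41/6

P(Y ∈ {0, 4}) = 18/37.
Summing X·P(X=x,Y=y) over the conditioning event gives 123/37.
E[X | Y ∈ {0, 4}] = (123/37) / (18/37) = 41/6.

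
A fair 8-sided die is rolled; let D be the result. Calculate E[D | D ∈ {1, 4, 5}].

P(D ∈ {1, 4, 5}) = 3/8.
Σ over the event: 1·1/8 + 4·1/8 + 5·1/8 = 5/4.
E[D | D ∈ {1, 4, 5}] = (5/4) / (3/8) = 10/3.

10/3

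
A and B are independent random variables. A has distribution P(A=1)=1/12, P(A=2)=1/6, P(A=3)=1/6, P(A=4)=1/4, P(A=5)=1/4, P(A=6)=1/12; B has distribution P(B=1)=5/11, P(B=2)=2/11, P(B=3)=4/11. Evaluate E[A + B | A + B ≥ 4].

6

P(A + B ≥ 4) = 115/132.
Summing (A+B)·P(x,y) over outcomes with A + B ≥ 4 gives 115/22.
E[A + B | A + B ≥ 4] = (115/22) / (115/132) = 6.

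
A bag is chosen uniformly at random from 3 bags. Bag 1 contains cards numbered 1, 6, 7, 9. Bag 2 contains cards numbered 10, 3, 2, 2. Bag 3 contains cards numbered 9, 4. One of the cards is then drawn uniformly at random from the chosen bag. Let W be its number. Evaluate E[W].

11/2

E[W | bag 1] = (1+6+7+9)/4 = 23/4.
E[W | bag 2] = (10+3+2+2)/4 = 17/4.
E[W | bag 3] = (9+4)/2 = 13/2.
E[W] = (1/3)·(23/4) + (1/3)·(17/4) + (1/3)·(13/2) = 11/2.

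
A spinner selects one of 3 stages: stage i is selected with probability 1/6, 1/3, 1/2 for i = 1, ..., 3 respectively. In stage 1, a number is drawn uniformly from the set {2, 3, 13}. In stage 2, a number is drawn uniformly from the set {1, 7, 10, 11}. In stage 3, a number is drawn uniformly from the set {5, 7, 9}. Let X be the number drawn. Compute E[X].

83/12

E[X | stage 1] = (2+3+13)/3 = 6.
E[X | stage 2] = (1+7+10+11)/4 = 29/4.
E[X | stage 3] = (5+7+9)/3 = 7.
E[X] = (1/6)·(6) + (1/3)·(29/4) + (1/2)·(7) = 83/12.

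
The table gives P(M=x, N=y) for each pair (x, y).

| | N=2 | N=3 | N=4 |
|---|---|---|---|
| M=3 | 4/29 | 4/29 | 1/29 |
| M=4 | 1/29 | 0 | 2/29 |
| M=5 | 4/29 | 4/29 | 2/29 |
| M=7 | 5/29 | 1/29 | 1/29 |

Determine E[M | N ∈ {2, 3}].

P(N ∈ {2, 3}) = 23/29.
Σ M·P over the event = 3·(4/29) + 3·(4/29) + 4·(1/29) + 5·(4/29) + 5·(4/29) + 7·(5/29) + 7·(1/29) = 110/29.
E[M | N ∈ {2, 3}] = (110/29) / (23/29) = 110/23.

110/23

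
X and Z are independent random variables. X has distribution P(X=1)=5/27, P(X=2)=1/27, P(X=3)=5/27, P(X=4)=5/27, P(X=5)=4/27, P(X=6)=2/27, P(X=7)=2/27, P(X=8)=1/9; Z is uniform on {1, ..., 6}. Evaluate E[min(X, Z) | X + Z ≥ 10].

31/7

P(X + Z ≥ 10) = 7/27.
Summing min(X,Z)·P(x,y) over outcomes with X + Z ≥ 10 gives 31/27.
E[min(X, Z) | X + Z ≥ 10] = (31/27) / (7/27) = 31/7.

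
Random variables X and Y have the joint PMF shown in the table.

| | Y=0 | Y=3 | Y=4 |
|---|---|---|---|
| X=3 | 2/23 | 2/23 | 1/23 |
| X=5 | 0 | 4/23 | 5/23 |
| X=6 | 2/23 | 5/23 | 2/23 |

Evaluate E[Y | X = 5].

P(X = 5) = 9/23.
Σ Y·P over the event = 3·(4/23) + 4·(5/23) = 32/23.
E[Y | X = 5] = (32/23) / (9/23) = 32/9.

32/9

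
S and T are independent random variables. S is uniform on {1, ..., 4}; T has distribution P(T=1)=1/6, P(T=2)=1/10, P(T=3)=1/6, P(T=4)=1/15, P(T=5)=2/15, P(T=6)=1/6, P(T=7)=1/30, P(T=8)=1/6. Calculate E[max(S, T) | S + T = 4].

P(S + T = 4) = 13/120.
Summing max(S,T)·P(x,y) over outcomes with S + T = 4 gives 3/10.
E[max(S, T) | S + T = 4] = (3/10) / (13/120) = 36/13.

36/13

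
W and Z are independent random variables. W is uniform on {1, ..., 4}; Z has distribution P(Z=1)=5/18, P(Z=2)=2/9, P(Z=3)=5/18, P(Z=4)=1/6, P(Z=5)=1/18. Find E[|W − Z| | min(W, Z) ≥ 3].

11/18

P(min(W, Z) ≥ 3) = 1/4.
Summing |W−Z|·P(x,y) over outcomes with min(W, Z) ≥ 3 gives 11/72.
E[|W − Z| | min(W, Z) ≥ 3] = (11/72) / (1/4) = 11/18.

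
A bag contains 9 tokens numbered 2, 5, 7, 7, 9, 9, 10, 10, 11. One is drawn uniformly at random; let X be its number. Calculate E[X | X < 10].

P(X < 10) = 2/3.
Σ over the event: 2·1/9 + 5·1/9 + 7·2/9 + 9·2/9 = 13/3.
E[X | X < 10] = (13/3) / (2/3) = 13/2.

13/2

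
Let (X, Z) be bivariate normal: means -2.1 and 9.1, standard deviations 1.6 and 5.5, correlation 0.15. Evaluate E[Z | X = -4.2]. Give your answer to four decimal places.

The regression of Z on X has slope ρ·σ_Z/σ_X and passes through (μ_X, μ_Z).
E[Z | X=-4.2] = 9.1 + (0.15)·(5.5/1.6)·(-4.2 − (-2.1)) = 9.1 + (0.51562)·(-2.1) = 8.0172.

8.0172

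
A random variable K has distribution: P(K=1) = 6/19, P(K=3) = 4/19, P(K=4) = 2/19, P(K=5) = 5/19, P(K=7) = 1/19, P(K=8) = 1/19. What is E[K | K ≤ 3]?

9/5

P(K ≤ 3) = 10/19.
Σ over the event: 1·6/19 + 3·4/19 = 18/19.
E[K | K ≤ 3] = (18/19) / (10/19) = 9/5.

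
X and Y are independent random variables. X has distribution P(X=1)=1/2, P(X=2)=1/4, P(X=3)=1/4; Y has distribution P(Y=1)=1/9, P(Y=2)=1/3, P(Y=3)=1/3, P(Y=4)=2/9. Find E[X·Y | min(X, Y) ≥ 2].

115/16

P(min(X, Y) ≥ 2) = 4/9.
Summing XY·P(x,y) over outcomes with min(X, Y) ≥ 2 gives 115/36.
E[X·Y | min(X, Y) ≥ 2] = (115/36) / (4/9) = 115/16.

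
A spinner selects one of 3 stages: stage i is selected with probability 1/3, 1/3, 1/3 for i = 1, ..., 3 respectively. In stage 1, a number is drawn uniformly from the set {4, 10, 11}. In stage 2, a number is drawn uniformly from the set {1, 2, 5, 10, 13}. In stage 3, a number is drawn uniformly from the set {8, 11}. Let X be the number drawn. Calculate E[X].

E[X | stage 1] = (4+10+11)/3 = 25/3.
E[X | stage 2] = (1+2+5+10+13)/5 = 31/5.
E[X | stage 3] = (8+11)/2 = 19/2.
By the law of total expectation,
E[X] = (1/3)·(25/3) + (1/3)·(31/5) + (1/3)·(19/2) = 721/90.

721/90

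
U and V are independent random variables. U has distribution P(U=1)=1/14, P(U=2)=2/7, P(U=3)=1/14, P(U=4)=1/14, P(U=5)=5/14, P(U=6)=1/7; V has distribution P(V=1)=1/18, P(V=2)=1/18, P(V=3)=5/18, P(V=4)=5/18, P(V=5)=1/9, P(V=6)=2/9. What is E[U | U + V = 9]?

5

P(U + V = 9) = 41/252.
Summing U·P(x,y) over outcomes with U + V = 9 gives 205/252.
E[U | U + V = 9] = (205/252) / (41/252) = 5.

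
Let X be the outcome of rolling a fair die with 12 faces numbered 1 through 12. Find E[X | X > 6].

Given X > 6, X is equally likely to be any of {7, 8, 9, 10, 11, 12}.
E[X | X > 6] = (7 + 8 + 9 + 10 + 11 + 12) / 6 = 19/2.

19/2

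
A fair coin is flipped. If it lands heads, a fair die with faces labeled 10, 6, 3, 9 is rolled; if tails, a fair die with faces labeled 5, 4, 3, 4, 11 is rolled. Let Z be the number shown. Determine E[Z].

31/5

E[Z | heads] = (10+6+3+9)/4 = 7.
E[Z | tails] = (5+4+3+4+11)/5 = 27/5.
By the law of total expectation,
E[Z] = (1/2)·(7) + (1/2)·(27/5) = 31/5.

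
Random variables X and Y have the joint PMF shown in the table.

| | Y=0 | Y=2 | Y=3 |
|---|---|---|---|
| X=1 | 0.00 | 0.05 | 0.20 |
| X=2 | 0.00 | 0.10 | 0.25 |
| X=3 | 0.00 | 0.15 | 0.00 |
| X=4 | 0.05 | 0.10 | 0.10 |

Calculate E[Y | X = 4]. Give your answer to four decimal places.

P(X = 4) = 0.25.
Σ Y·P over the event = 0·(0.05) + 2·(0.10) + 3·(0.10) = 0.50.
E[Y | X = 4] = (0.50) / (0.25) = 2.0000.

2.0000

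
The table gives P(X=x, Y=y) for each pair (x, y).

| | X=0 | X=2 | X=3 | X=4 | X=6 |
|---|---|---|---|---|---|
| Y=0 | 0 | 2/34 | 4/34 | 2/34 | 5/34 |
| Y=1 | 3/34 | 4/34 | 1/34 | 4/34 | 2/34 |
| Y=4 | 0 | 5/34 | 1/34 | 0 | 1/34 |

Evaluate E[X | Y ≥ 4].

P(Y ≥ 4) = 7/34.
Σ X·P over the event = 2·(5/34) + 3·(1/34) + 6·(1/34) = 19/34.
E[X | Y ≥ 4] = (19/34) / (7/34) = 19/7.

19/7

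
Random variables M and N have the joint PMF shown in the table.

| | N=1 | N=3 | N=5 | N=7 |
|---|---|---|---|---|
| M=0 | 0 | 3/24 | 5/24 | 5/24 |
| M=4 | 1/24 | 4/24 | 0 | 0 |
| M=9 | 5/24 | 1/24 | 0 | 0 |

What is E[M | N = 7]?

P(N = 7) = 5/24.
Σ M·P over the event = 0·(5/24) = 0.
E[M | N = 7] = (0) / (5/24) = 0.

0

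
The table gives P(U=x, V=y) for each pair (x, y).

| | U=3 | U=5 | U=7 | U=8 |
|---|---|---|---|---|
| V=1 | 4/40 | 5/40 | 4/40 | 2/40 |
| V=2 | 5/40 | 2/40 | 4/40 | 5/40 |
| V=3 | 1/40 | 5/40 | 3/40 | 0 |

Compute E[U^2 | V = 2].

P(V = 2) = 2/5.
Σ U^2·P over the event = 9·(5/40) + 25·(2/40) + 49·(4/40) + 64·(5/40) = 611/40.
E[U^2 | V = 2] = (611/40) / (2/5) = 611/16.

611/16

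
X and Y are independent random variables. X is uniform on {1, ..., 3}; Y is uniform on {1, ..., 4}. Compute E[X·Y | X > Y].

Outcomes with X > Y: (2,1), (3,1), (3,2), each with probability 1/12.
E[X·Y | X > Y] = (2 + 3 + 6) / 3 = 11/3.

11/3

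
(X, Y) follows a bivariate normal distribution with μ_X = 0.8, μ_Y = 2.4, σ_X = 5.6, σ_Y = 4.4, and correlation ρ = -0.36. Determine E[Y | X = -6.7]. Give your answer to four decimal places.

4.5214

The regression of Y on X has slope ρ·σ_Y/σ_X and passes through (μ_X, μ_Y).
E[Y | X=-6.7] = 2.4 + (-0.36)·(4.4/5.6)·(-6.7 − (0.8)) = 2.4 + (-0.282857)·(-7.5) = 4.5214.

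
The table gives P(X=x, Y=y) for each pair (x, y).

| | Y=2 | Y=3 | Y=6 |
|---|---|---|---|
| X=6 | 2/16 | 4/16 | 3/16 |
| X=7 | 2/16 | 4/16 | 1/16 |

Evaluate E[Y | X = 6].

P(X = 6) = 9/16.
Summing Y·P(X=x,Y=y) over the conditioning event gives 17/8.
E[Y | X = 6] = (17/8) / (9/16) = 34/9.

34/9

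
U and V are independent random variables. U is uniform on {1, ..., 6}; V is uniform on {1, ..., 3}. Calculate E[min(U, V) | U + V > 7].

Outcomes with U + V > 7: (5,3), (6,2), (6,3), each with probability 1/18.
E[min(U, V) | U + V > 7] = (3 + 2 + 3) / 3 = 8/3.

8/3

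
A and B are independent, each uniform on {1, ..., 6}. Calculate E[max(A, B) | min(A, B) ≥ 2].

P(min(A, B) ≥ 2) = 25/36.
Summing max(A,B)·P(x,y) over outcomes with min(A, B) ≥ 2 gives 10/3.
E[max(A, B) | min(A, B) ≥ 2] = (10/3) / (25/36) = 24/5.

24/5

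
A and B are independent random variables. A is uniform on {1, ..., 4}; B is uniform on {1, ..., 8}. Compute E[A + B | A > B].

Outcomes with A > B: (2,1), (3,1), (3,2), (4,1), (4,2), (4,3), each with probability 1/32.
E[A + B | A > B] = (3 + 4 + 5 + 5 + 6 + 7) / 6 = 5.

5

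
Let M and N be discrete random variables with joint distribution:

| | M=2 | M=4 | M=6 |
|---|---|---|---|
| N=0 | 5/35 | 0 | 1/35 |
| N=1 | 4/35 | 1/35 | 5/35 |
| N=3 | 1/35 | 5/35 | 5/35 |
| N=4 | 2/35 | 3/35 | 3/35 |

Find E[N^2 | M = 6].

7

P(M = 6) = 2/5.
Σ N^2·P over the event = 0·(1/35) + 1·(5/35) + 9·(5/35) + 16·(3/35) = 14/5.
E[N^2 | M = 6] = (14/5) / (2/5) = 7.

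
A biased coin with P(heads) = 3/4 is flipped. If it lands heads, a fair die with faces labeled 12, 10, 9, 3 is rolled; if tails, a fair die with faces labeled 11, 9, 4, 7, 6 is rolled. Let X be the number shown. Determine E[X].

329/40

E[X | heads] = (12+10+9+3)/4 = 17/2.
E[X | tails] = (11+9+4+7+6)/5 = 37/5.
E[X] = (3/4)·(17/2) + (1/4)·(37/5) = 329/40.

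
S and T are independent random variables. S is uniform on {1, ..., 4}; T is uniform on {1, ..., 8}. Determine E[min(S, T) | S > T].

Outcomes with S > T: (2,1), (3,1), (3,2), (4,1), (4,2), (4,3), each with probability 1/32.
E[min(S, T) | S > T] = (1 + 1 + 2 + 1 + 2 + 3) / 6 = 5/3.

5/3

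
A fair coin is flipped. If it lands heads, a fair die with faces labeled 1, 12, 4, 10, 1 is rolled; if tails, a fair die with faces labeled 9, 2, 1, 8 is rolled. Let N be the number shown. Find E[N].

E[N | heads] = (1+12+4+10+1)/5 = 28/5.
E[N | tails] = (9+2+1+8)/4 = 5.
By the law of total expectation,
E[N] = (1/2)·(28/5) + (1/2)·(5) = 53/10.

53/10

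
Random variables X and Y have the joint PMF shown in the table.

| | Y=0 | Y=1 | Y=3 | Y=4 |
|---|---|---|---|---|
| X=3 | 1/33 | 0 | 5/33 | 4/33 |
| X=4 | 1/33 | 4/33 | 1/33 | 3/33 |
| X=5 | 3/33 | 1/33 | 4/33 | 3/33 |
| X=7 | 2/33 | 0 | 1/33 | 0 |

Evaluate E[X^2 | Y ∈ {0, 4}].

P(Y ∈ {0, 4}) = 17/33.
Σ X^2·P over the event = 9·(1/33) + 9·(4/33) + 16·(1/33) + 16·(3/33) + 25·(3/33) + 25·(3/33) + 49·(2/33) = 119/11.
E[X^2 | Y ∈ {0, 4}] = (119/11) / (17/33) = 21.

21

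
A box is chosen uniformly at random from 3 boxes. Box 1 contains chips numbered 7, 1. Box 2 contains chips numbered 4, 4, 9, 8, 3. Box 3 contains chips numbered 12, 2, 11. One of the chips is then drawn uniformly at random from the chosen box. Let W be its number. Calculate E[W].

269/45

E[W | box 1] = (7+1)/2 = 4.
E[W | box 2] = (4+4+9+8+3)/5 = 28/5.
E[W | box 3] = (12+2+11)/3 = 25/3.
By the law of total expectation,
E[W] = (1/3)·(4) + (1/3)·(28/5) + (1/3)·(25/3) = 269/45.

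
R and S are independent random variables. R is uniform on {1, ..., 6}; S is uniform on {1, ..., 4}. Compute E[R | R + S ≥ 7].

P(R + S ≥ 7) = 5/12.
Summing R·P(x,y) over outcomes with R + S ≥ 7 gives 25/12.
E[R | R + S ≥ 7] = (25/12) / (5/12) = 5.

5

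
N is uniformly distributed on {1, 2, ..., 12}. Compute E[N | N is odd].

Given N is odd, N is equally likely to be any of {1, 3, 5, 7, 9, 11}.
E[N | N is odd] = (1 + 3 + 5 + 7 + 9 + 11) / 6 = 6.

6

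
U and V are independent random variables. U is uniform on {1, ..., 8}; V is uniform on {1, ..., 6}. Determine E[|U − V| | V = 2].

11/4

Outcomes with V = 2: (1,2), (2,2), (3,2), (4,2), (5,2), (6,2), (7,2), (8,2), each with probability 1/48.
E[|U − V| | V = 2] = (1 + 0 + 1 + 2 + 3 + 4 + 5 + 6) / 8 = 11/4.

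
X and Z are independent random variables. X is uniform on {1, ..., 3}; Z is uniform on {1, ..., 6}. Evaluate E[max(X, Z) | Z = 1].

2

Outcomes with Z = 1: (1,1), (2,1), (3,1), each with probability 1/18.
E[max(X, Z) | Z = 1] = (1 + 2 + 3) / 3 = 2.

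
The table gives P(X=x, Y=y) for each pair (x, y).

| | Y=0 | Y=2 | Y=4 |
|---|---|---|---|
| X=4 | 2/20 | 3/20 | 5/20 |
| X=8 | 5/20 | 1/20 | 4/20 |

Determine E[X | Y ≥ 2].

P(Y ≥ 2) = 13/20.
Σ X·P over the event = 4·(3/20) + 4·(5/20) + 8·(1/20) + 8·(4/20) = 18/5.
E[X | Y ≥ 2] = (18/5) / (13/20) = 72/13.

72/13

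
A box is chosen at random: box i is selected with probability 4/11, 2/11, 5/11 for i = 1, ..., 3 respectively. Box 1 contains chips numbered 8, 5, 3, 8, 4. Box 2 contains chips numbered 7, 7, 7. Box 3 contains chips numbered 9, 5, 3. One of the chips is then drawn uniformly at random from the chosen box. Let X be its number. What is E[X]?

971/165

E[X | box 1] = (8+5+3+8+4)/5 = 28/5.
E[X | box 2] = (7+7+7)/3 = 7.
E[X | box 3] = (9+5+3)/3 = 17/3.
E[X] = (4/11)·(28/5) + (2/11)·(7) + (5/11)·(17/3) = 971/165.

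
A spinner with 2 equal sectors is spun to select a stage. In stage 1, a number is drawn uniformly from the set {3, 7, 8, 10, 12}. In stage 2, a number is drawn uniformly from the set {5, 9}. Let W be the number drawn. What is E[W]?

E[W | stage 1] = (3+7+8+10+12)/5 = 8.
E[W | stage 2] = (5+9)/2 = 7.
E[W] = (1/2)·(8) + (1/2)·(7) = 15/2.

15/2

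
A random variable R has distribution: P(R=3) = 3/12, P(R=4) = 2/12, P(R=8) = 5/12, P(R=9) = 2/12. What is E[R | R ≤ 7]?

P(R ≤ 7) = 5/12.
Σ over the event: 3·1/4 + 4·1/6 = 17/12.
E[R | R ≤ 7] = (17/12) / (5/12) = 17/5.

17/5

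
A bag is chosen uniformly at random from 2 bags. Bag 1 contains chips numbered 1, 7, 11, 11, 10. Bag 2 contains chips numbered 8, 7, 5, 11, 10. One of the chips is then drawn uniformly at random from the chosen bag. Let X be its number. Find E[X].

E[X | bag 1] = (1+7+11+11+10)/5 = 8.
E[X | bag 2] = (8+7+5+11+10)/5 = 41/5.
E[X] = (1/2)·(8) + (1/2)·(41/5) = 81/10.

81/10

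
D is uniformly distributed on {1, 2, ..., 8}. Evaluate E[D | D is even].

Given D is even, D is equally likely to be any of {2, 4, 6, 8}.
E[D | D is even] = (2 + 4 + 6 + 8) / 4 = 5.

5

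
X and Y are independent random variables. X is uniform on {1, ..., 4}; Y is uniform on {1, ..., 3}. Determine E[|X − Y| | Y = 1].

3/2

Outcomes with Y = 1: (1,1), (2,1), (3,1), (4,1), each with probability 1/12.
E[|X − Y| | Y = 1] = (0 + 1 + 2 + 3) / 4 = 3/2.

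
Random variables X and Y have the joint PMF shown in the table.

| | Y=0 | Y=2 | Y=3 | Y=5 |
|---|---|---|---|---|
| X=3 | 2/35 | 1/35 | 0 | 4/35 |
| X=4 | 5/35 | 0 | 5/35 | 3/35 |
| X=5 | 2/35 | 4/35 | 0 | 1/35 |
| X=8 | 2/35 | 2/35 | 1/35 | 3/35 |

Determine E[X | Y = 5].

53/11

P(Y = 5) = 11/35.
Σ X·P over the event = 3·(4/35) + 4·(3/35) + 5·(1/35) + 8·(3/35) = 53/35.
E[X | Y = 5] = (53/35) / (11/35) = 53/11.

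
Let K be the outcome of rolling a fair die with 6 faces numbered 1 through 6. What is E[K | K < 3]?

Given K < 3, K is equally likely to be any of {1, 2}.
E[K | K < 3] = (1 + 2) / 2 = 3/2.

3/2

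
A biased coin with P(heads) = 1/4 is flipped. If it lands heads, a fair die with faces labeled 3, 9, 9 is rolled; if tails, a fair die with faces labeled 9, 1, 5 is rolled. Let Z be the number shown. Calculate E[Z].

E[Z | heads] = (3+9+9)/3 = 7.
E[Z | tails] = (9+1+5)/3 = 5.
By the law of total expectation,
E[Z] = (1/4)·(7) + (3/4)·(5) = 11/2.

11/2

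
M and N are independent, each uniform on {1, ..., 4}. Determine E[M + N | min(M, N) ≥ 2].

6

Outcomes with min(M, N) ≥ 2: (2,2), (2,3), (2,4), (3,2), (3,3), (3,4), (4,2), (4,3), (4,4), each with probability 1/16.
E[M + N | min(M, N) ≥ 2] = (4 + 5 + 6 + 5 + 6 + 7 + 6 + 7 + 8) / 9 = 6.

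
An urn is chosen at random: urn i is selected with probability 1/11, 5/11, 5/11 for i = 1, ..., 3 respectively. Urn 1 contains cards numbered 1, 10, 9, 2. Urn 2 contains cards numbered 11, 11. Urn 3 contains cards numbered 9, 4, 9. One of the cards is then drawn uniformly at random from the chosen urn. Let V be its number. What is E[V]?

E[V | urn 1] = (1+10+9+2)/4 = 11/2.
E[V | urn 2] = (11+11)/2 = 11.
E[V | urn 3] = (9+4+9)/3 = 22/3.
E[V] = (1/11)·(11/2) + (5/11)·(11) + (5/11)·(22/3) = 53/6.

53/6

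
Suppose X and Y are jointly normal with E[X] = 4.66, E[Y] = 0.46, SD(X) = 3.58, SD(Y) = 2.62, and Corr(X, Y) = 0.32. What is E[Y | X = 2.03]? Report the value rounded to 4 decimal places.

-0.1559

The regression of Y on X has slope ρ·σ_Y/σ_X and passes through (μ_X, μ_Y).
E[Y | X=2.03] = 0.46 + (0.32)·(2.62/3.58)·(2.03 − (4.66)) = 0.46 + (0.23419)·(-2.63) = -0.1559.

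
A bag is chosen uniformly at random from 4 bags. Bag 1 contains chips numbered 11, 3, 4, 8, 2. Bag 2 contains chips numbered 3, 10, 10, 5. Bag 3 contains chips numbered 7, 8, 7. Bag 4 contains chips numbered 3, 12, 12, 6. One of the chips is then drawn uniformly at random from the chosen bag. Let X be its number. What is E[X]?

E[X | bag 1] = (11+3+4+8+2)/5 = 28/5.
E[X | bag 2] = (3+10+10+5)/4 = 7.
E[X | bag 3] = (7+8+7)/3 = 22/3.
E[X | bag 4] = (3+12+12+6)/4 = 33/4.
E[X] = (1/4)·(28/5) + (1/4)·(7) + (1/4)·(22/3) + (1/4)·(33/4) = 1691/240.

1691/240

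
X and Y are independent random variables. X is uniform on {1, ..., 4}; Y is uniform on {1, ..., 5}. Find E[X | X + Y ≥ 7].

10/3

P(X + Y ≥ 7) = 3/10.
Summing X·P(x,y) over outcomes with X + Y ≥ 7 gives 1.
E[X | X + Y ≥ 7] = (1) / (3/10) = 10/3.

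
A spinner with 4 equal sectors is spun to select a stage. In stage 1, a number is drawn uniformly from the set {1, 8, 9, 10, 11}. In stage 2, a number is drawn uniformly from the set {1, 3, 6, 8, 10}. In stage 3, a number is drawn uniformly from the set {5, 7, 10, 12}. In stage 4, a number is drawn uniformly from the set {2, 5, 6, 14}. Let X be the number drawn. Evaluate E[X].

573/80

E[X | stage 1] = (1+8+9+10+11)/5 = 39/5.
E[X | stage 2] = (1+3+6+8+10)/5 = 28/5.
E[X | stage 3] = (5+7+10+12)/4 = 17/2.
E[X | stage 4] = (2+5+6+14)/4 = 27/4.
By the law of total expectation,
E[X] = (1/4)·(39/5) + (1/4)·(28/5) + (1/4)·(17/2) + (1/4)·(27/4) = 573/80.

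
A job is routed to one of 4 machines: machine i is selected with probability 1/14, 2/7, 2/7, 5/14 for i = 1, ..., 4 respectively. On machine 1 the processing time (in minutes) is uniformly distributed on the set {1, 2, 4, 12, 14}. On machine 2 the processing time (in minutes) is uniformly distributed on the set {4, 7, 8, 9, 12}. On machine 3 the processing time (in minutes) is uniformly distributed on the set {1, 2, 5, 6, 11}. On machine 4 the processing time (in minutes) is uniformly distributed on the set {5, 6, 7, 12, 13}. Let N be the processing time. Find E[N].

254/35

E[N | machine 1] = (1+2+4+12+14)/5 = 33/5.
E[N | machine 2] = (4+7+8+9+12)/5 = 8.
E[N | machine 3] = (1+2+5+6+11)/5 = 5.
E[N | machine 4] = (5+6+7+12+13)/5 = 43/5.
E[N] = (1/14)·(33/5) + (2/7)·(8) + (2/7)·(5) + (5/14)·(43/5) = 254/35.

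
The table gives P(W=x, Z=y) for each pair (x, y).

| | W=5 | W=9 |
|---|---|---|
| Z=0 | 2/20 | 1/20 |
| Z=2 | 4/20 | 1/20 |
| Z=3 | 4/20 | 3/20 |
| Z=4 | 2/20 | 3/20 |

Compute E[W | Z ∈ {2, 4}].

P(Z ∈ {2, 4}) = 1/2.
Σ W·P over the event = 5·(4/20) + 5·(2/20) + 9·(1/20) + 9·(3/20) = 33/10.
E[W | Z ∈ {2, 4}] = (33/10) / (1/2) = 33/5.

33/5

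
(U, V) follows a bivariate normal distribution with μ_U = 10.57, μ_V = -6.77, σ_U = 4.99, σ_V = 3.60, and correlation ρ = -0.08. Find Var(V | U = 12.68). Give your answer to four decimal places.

Var(V | U=x) = (1 − ρ²)·σ_V².
Var(V | U=12.68) = (3.60)²·(1 − (-0.08)²) = 12.96·0.9936 = 12.8771.

12.8771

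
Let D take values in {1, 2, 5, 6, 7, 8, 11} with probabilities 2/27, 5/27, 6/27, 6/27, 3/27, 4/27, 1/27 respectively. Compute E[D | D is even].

P(D is even) = 5/9.
Σ over the event: 2·5/27 + 6·2/9 + 8·4/27 = 26/9.
E[D | D is even] = (26/9) / (5/9) = 26/5.

26/5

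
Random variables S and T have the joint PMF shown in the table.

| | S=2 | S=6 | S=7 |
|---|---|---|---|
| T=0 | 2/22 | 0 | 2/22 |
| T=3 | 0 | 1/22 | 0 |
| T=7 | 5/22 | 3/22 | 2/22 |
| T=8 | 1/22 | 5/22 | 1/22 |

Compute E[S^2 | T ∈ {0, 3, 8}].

P(T ∈ {0, 3, 8}) = 6/11.
Σ S^2·P over the event = 4·(2/22) + 4·(1/22) + 36·(1/22) + 36·(5/22) + 49·(2/22) + 49·(1/22) = 375/22.
E[S^2 | T ∈ {0, 3, 8}] = (375/22) / (6/11) = 125/4.

125/4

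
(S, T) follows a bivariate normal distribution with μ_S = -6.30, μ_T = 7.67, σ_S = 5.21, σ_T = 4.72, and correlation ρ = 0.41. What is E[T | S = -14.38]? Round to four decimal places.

The regression of T on S has slope ρ·σ_T/σ_S and passes through (μ_S, μ_T).
E[T | S=-14.38] = 7.67 + (0.41)·(4.72/5.21)·(-14.38 − (-6.30)) = 7.67 + (0.37144)·(-8.08) = 4.6688.

4.6688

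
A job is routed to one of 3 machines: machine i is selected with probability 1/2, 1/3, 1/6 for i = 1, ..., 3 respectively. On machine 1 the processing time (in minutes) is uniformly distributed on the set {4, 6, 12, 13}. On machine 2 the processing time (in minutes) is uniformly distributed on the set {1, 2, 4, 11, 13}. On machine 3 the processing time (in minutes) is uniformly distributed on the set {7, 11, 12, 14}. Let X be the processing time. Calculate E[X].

E[X | machine 1] = (4+6+12+13)/4 = 35/4.
E[X | machine 2] = (1+2+4+11+13)/5 = 31/5.
E[X | machine 3] = (7+11+12+14)/4 = 11.
By the law of total expectation,
E[X] = (1/2)·(35/4) + (1/3)·(31/5) + (1/6)·(11) = 331/40.

331/40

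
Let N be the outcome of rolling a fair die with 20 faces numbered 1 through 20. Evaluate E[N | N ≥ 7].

27/2

P(N ≥ 7) = 7/10.
E[N | N ≥ 7] = (189/20) / (7/10) = 27/2.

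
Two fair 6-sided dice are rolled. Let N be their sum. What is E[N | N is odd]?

7

P(N is odd) = 1/2.
Σ over the event: 3·1/18 + 5·1/9 + 7·1/6 + 9·1/9 + 11·1/18 = 7/2.
E[N | N is odd] = (7/2) / (1/2) = 7.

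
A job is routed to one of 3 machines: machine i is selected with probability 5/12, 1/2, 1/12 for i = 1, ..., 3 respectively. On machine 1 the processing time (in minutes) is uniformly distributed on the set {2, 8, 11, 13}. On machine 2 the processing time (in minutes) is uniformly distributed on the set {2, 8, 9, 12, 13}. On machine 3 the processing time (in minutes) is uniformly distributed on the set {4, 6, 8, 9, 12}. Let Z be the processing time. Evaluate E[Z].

1031/120

E[Z | machine 1] = (2+8+11+13)/4 = 17/2.
E[Z | machine 2] = (2+8+9+12+13)/5 = 44/5.
E[Z | machine 3] = (4+6+8+9+12)/5 = 39/5.
E[Z] = (5/12)·(17/2) + (1/2)·(44/5) + (1/12)·(39/5) = 1031/120.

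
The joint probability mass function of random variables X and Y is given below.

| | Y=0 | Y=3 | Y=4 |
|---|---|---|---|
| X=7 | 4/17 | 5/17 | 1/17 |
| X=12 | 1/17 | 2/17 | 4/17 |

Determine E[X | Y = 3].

59/7

P(Y = 3) = 7/17.
Σ X·P over the event = 7·(5/17) + 12·(2/17) = 59/17.
E[X | Y = 3] = (59/17) / (7/17) = 59/7.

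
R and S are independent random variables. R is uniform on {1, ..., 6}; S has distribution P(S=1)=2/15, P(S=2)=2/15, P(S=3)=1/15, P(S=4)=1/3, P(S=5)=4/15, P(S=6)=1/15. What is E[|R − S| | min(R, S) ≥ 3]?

12/11

P(min(R, S) ≥ 3) = 22/45.
Summing |R−S|·P(x,y) over outcomes with min(R, S) ≥ 3 gives 8/15.
E[|R − S| | min(R, S) ≥ 3] = (8/15) / (22/45) = 12/11.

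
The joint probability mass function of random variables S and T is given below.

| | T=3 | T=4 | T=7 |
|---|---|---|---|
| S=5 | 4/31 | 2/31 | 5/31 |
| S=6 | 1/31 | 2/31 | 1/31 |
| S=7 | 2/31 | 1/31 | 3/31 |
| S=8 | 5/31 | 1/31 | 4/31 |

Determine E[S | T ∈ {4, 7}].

P(T ∈ {4, 7}) = 19/31.
Σ S·P over the event = 5·(2/31) + 5·(5/31) + 6·(2/31) + 6·(1/31) + 7·(1/31) + 7·(3/31) + 8·(1/31) + 8·(4/31) = 121/31.
E[S | T ∈ {4, 7}] = (121/31) / (19/31) = 121/19.

121/19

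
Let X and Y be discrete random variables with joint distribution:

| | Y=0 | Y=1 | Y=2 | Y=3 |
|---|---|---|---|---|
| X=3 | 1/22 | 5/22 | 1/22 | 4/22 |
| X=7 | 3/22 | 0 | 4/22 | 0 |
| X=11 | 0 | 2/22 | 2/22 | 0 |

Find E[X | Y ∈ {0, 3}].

P(Y ∈ {0, 3}) = 4/11.
Σ X·P over the event = 3·(1/22) + 3·(4/22) + 7·(3/22) = 18/11.
E[X | Y ∈ {0, 3}] = (18/11) / (4/11) = 9/2.

9/2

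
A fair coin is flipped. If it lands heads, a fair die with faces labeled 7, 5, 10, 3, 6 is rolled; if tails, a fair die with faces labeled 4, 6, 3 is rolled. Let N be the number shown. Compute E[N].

79/15

E[N | heads] = (7+5+10+3+6)/5 = 31/5.
E[N | tails] = (4+6+3)/3 = 13/3.
E[N] = (1/2)·(31/5) + (1/2)·(13/3) = 79/15.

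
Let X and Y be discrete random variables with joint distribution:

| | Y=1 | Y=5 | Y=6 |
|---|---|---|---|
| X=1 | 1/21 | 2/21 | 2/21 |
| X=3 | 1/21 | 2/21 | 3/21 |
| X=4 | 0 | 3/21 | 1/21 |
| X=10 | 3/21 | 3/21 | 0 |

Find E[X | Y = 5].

5

P(Y = 5) = 10/21.
Σ X·P over the event = 1·(2/21) + 3·(2/21) + 4·(3/21) + 10·(3/21) = 50/21.
E[X | Y = 5] = (50/21) / (10/21) = 5.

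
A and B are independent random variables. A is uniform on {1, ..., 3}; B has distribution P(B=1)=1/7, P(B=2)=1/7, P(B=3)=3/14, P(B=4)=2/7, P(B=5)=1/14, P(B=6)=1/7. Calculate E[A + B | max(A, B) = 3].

P(max(A, B) = 3) = 13/42.
Summing (A+B)·P(x,y) over outcomes with max(A, B) = 3 gives 3/2.
E[A + B | max(A, B) = 3] = (3/2) / (13/42) = 63/13.

63/13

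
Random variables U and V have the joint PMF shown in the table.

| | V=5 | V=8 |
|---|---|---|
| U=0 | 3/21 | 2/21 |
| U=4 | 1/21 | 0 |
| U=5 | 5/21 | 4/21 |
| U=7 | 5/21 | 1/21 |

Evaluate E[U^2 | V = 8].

P(V = 8) = 1/3.
Σ U^2·P over the event = 0·(2/21) + 25·(4/21) + 49·(1/21) = 149/21.
E[U^2 | V = 8] = (149/21) / (1/3) = 149/7.

149/7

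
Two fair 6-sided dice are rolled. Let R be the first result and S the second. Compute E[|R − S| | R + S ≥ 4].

68/33

P(R + S ≥ 4) = 11/12.
Summing |R−S|·P(x,y) over outcomes with R + S ≥ 4 gives 17/9.
E[|R − S| | R + S ≥ 4] = (17/9) / (11/12) = 68/33.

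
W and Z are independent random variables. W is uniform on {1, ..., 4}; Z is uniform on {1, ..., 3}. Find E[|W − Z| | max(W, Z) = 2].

2/3

Outcomes with max(W, Z) = 2: (1,2), (2,1), (2,2), each with probability 1/12.
E[|W − Z| | max(W, Z) = 2] = (1 + 1 + 0) / 3 = 2/3.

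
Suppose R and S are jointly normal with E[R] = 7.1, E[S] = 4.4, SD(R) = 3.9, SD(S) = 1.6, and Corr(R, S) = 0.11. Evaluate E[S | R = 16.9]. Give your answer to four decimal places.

4.8423

For a bivariate normal, E[S | R=x] = μ_S + ρ·(σ_S/σ_R)·(x − μ_R).
E[S | R=16.9] = 4.4 + (0.11)·(1.6/3.9)·(16.9 − (7.1)) = 4.4 + (0.045128)·(9.8) = 4.8423.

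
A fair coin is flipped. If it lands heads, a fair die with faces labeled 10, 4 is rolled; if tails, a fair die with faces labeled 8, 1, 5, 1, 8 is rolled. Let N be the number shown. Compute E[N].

E[N | heads] = (10+4)/2 = 7.
E[N | tails] = (8+1+5+1+8)/5 = 23/5.
By the law of total expectation,
E[N] = (1/2)·(7) + (1/2)·(23/5) = 29/5.

29/5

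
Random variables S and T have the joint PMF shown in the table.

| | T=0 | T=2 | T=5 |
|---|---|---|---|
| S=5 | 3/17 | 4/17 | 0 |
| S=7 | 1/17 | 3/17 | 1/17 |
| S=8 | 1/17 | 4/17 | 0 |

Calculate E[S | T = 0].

6

P(T = 0) = 5/17.
Summing S·P(S=x,T=y) over the conditioning event gives 30/17.
E[S | T = 0] = (30/17) / (5/17) = 6.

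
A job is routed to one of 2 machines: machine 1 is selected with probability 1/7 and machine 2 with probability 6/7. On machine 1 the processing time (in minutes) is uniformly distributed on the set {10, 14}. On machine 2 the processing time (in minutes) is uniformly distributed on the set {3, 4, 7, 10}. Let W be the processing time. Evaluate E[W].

48/7

E[W | machine 1] = (10+14)/2 = 12.
E[W | machine 2] = (3+4+7+10)/4 = 6.
E[W] = (1/7)·(12) + (6/7)·(6) = 48/7.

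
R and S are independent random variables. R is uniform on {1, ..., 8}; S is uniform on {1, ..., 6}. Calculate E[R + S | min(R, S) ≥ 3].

10

P(min(R, S) ≥ 3) = 1/2.
Summing (R+S)·P(x,y) over outcomes with min(R, S) ≥ 3 gives 5.
E[R + S | min(R, S) ≥ 3] = (5) / (1/2) = 10.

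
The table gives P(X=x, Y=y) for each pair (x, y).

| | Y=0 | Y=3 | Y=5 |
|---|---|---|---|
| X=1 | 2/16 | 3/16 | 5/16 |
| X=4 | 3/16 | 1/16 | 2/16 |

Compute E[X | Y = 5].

13/7

P(Y = 5) = 7/16.
Σ X·P over the event = 1·(5/16) + 4·(2/16) = 13/16.
E[X | Y = 5] = (13/16) / (7/16) = 13/7.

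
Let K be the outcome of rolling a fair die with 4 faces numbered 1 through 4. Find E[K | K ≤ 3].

Given K ≤ 3, K is equally likely to be any of {1, 2, 3}.
E[K | K ≤ 3] = (1 + 2 + 3) / 3 = 2.

2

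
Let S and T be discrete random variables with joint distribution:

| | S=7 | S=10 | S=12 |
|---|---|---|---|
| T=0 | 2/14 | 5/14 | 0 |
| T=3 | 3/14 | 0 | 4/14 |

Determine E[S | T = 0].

64/7

P(T = 0) = 1/2.
Σ S·P over the event = 7·(2/14) + 10·(5/14) = 32/7.
E[S | T = 0] = (32/7) / (1/2) = 64/7.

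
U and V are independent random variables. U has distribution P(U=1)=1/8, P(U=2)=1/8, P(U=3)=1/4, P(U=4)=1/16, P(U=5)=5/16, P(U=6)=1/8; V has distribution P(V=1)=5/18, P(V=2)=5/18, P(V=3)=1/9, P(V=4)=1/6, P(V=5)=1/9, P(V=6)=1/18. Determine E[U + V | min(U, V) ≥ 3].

P(min(U, V) ≥ 3) = 1/3.
Summing (U+V)·P(x,y) over outcomes with min(U, V) ≥ 3 gives 26/9.
E[U + V | min(U, V) ≥ 3] = (26/9) / (1/3) = 26/3.

26/3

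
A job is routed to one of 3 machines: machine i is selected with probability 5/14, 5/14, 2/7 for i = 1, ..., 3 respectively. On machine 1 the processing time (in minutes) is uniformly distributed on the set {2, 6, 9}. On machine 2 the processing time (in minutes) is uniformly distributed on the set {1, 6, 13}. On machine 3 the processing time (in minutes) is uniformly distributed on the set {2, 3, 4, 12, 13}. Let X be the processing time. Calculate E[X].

1333/210

E[X | machine 1] = (2+6+9)/3 = 17/3.
E[X | machine 2] = (1+6+13)/3 = 20/3.
E[X | machine 3] = (2+3+4+12+13)/5 = 34/5.
E[X] = (5/14)·(17/3) + (5/14)·(20/3) + (2/7)·(34/5) = 1333/210.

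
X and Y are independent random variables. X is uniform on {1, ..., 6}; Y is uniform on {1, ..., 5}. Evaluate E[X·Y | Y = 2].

Outcomes with Y = 2: (1,2), (2,2), (3,2), (4,2), (5,2), (6,2), each with probability 1/30.
E[X·Y | Y = 2] = (2 + 4 + 6 + 8 + 10 + 12) / 6 = 7.

7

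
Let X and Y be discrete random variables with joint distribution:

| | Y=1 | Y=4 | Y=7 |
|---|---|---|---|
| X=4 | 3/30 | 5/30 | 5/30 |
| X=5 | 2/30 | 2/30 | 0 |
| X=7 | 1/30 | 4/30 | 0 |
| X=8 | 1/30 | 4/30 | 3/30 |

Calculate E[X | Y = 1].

37/7

P(Y = 1) = 7/30.
Σ X·P over the event = 4·(3/30) + 5·(2/30) + 7·(1/30) + 8·(1/30) = 37/30.
E[X | Y = 1] = (37/30) / (7/30) = 37/7.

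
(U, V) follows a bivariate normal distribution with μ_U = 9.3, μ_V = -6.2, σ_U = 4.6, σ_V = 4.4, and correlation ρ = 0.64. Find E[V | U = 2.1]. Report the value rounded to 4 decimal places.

E[V | U=x] = μ_V + ρ(σ_V/σ_U)(x − μ_U) for jointly normal variables.
E[V | U=2.1] = -6.2 + (0.64)·(4.4/4.6)·(2.1 − (9.3)) = -6.2 + (0.612174)·(-7.2) = -10.6077.

-10.6077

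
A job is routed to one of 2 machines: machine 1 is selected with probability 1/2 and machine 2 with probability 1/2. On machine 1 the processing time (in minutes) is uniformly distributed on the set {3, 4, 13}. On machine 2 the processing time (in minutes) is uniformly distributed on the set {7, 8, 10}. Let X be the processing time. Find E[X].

E[X | machine 1] = (3+4+13)/3 = 20/3.
E[X | machine 2] = (7+8+10)/3 = 25/3.
E[X] = (1/2)·(20/3) + (1/2)·(25/3) = 15/2.

15/2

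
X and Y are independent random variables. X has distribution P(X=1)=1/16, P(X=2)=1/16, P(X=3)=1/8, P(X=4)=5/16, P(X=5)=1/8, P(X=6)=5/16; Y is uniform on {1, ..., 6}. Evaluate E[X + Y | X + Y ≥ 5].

P(X + Y ≥ 5) = 89/96.
Summing (X+Y)·P(x,y) over outcomes with X + Y ≥ 5 gives 121/16.
E[X + Y | X + Y ≥ 5] = (121/16) / (89/96) = 726/89.

726/89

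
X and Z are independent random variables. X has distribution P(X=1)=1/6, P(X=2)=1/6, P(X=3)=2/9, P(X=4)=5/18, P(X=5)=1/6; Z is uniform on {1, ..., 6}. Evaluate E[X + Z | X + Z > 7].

P(X + Z > 7) = 19/54.
Summing (X+Z)·P(x,y) over outcomes with X + Z > 7 gives 341/108.
E[X + Z | X + Z > 7] = (341/108) / (19/54) = 341/38.

341/38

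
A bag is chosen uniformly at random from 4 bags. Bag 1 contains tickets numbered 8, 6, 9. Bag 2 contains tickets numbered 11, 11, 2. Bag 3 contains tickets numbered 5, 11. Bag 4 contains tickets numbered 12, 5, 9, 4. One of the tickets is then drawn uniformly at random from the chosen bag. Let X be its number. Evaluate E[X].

187/24

E[X | bag 1] = (8+6+9)/3 = 23/3.
E[X | bag 2] = (11+11+2)/3 = 8.
E[X | bag 3] = (5+11)/2 = 8.
E[X | bag 4] = (12+5+9+4)/4 = 15/2.
By the law of total expectation,
E[X] = (1/4)·(23/3) + (1/4)·(8) + (1/4)·(8) + (1/4)·(15/2) = 187/24.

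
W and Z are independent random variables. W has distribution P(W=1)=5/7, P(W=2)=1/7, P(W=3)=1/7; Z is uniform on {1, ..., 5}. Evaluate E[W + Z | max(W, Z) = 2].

22/7

P(max(W, Z) = 2) = 1/5.
Summing (W+Z)·P(x,y) over outcomes with max(W, Z) = 2 gives 22/35.
E[W + Z | max(W, Z) = 2] = (22/35) / (1/5) = 22/7.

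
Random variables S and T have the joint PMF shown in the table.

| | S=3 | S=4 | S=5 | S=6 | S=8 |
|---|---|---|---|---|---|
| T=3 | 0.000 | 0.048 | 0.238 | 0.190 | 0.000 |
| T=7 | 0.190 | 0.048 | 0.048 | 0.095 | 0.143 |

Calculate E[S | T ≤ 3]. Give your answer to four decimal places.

5.2983

P(T ≤ 3) = 0.476.
Summing S·P(S=x,T=y) over the conditioning event gives 2.522.
E[S | T ≤ 3] = (2.522) / (0.476) = 5.2983.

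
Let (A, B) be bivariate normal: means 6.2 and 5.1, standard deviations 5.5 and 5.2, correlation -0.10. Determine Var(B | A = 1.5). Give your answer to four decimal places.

For a bivariate normal, Var(B | A=x) = σ_B²(1 − ρ²).
Var(B | A=1.5) = (5.2)²·(1 − (-0.10)²) = 27.04·0.99 = 26.7696.

26.7696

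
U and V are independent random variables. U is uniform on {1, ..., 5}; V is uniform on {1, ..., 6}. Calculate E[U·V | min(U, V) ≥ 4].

Outcomes with min(U, V) ≥ 4: (4,4), (4,5), (4,6), (5,4), (5,5), (5,6), each with probability 1/30.
E[U·V | min(U, V) ≥ 4] = (16 + 20 + 24 + 20 + 25 + 30) / 6 = 45/2.

45/2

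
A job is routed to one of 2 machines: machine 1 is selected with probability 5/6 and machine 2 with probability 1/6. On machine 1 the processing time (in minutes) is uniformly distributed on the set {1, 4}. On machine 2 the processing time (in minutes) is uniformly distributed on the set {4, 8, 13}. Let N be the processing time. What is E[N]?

E[N | machine 1] = (1+4)/2 = 5/2.
E[N | machine 2] = (4+8+13)/3 = 25/3.
By the law of total expectation,
E[N] = (5/6)·(5/2) + (1/6)·(25/3) = 125/36.

125/36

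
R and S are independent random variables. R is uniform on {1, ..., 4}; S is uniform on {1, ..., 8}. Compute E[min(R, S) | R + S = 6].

Outcomes with R + S = 6: (1,5), (2,4), (3,3), (4,2), each with probability 1/32.
E[min(R, S) | R + S = 6] = (1 + 2 + 3 + 2) / 4 = 2.

2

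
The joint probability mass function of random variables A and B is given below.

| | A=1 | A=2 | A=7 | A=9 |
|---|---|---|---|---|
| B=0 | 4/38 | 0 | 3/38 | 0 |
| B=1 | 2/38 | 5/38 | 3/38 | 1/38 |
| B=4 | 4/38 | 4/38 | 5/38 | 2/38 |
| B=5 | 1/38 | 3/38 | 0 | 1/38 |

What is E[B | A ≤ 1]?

23/11

P(A ≤ 1) = 11/38.
Σ B·P over the event = 0·(4/38) + 1·(2/38) + 4·(4/38) + 5·(1/38) = 23/38.
E[B | A ≤ 1] = (23/38) / (11/38) = 23/11.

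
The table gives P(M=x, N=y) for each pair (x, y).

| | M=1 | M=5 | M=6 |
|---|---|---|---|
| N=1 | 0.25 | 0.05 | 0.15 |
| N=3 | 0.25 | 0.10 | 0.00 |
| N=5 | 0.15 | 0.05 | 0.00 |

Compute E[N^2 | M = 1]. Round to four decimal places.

P(M = 1) = 0.65.
Σ N^2·P over the event = 1·(0.25) + 9·(0.25) + 25·(0.15) = 6.25.
E[N^2 | M = 1] = (6.25) / (0.65) = 9.6154.

9.6154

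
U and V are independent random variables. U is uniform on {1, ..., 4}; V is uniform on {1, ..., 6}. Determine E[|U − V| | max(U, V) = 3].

P(max(U, V) = 3) = 5/24.
Summing |U−V|·P(x,y) over outcomes with max(U, V) = 3 gives 1/4.
E[|U − V| | max(U, V) = 3] = (1/4) / (5/24) = 6/5.

6/5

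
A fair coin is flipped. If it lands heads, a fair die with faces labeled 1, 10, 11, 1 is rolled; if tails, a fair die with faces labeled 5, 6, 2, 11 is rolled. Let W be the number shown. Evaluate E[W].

E[W | heads] = (1+10+11+1)/4 = 23/4.
E[W | tails] = (5+6+2+11)/4 = 6.
E[W] = (1/2)·(23/4) + (1/2)·(6) = 47/8.

47/8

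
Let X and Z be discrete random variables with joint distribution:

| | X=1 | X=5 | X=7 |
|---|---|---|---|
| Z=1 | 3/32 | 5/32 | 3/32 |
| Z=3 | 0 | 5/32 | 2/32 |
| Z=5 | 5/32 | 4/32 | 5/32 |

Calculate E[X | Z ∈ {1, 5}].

109/25

P(Z ∈ {1, 5}) = 25/32.
Σ X·P over the event = 1·(3/32) + 1·(5/32) + 5·(5/32) + 5·(4/32) + 7·(3/32) + 7·(5/32) = 109/32.
E[X | Z ∈ {1, 5}] = (109/32) / (25/32) = 109/25.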